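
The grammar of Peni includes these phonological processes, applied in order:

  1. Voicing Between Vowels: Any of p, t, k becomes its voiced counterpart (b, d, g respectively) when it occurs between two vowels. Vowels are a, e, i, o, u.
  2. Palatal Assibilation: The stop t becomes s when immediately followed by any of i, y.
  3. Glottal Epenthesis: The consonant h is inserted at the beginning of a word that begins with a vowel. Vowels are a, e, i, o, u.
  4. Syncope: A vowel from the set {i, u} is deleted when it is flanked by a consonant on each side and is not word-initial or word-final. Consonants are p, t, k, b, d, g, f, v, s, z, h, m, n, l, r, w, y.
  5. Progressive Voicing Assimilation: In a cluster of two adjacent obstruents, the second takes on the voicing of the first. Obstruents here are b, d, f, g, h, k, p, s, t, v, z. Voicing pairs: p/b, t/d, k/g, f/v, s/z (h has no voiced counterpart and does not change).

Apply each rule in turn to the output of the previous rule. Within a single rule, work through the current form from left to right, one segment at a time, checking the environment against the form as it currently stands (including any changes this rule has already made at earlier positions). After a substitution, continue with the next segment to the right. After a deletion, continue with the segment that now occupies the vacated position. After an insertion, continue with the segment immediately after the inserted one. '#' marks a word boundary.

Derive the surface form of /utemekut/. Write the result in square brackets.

[htemegd]

1 Voicing Between Vowels: [utemekut] → [udemegut]
2 Palatal Assibilation: no change — [udemegut]
3 Glottal Epenthesis: [udemegut] → [hudemegut]
4 Syncope: [hudemegut] → [hdemegt]
5 Progressive Voicing Assimilation: [hdemegt] → [htemegd]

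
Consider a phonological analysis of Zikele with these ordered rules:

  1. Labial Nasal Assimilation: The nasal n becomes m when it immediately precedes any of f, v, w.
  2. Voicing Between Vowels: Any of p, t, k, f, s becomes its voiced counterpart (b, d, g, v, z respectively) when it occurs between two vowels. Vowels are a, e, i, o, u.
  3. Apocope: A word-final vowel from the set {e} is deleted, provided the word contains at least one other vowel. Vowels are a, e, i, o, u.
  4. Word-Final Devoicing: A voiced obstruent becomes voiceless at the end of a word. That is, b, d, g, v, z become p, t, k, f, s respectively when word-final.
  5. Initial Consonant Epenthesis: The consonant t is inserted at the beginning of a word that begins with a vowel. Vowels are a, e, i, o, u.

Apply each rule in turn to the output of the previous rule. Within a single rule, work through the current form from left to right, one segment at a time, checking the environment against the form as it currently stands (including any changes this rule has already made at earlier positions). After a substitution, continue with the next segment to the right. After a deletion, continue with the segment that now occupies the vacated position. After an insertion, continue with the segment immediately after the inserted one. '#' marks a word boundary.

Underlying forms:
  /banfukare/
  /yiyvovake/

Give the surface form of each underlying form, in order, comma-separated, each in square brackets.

[bamfugar], [yiyvovak]

/banfukare/:
  1 Labial Nasal Assimilation: [banfukare] → [bamfukare]
  2 Voicing Between Vowels: [bamfukare] → [bamfugare]
  3 Apocope: [bamfugare] → [bamfugar]
  4 Word-Final Devoicing: no change — [bamfugar]
  5 Initial Consonant Epenthesis: no change — [bamfugar]
/yiyvovake/:
  1 Labial Nasal Assimilation: no change — [yiyvovake]
  2 Voicing Between Vowels: [yiyvovake] → [yiyvovage]
  3 Apocope: [yiyvovage] → [yiyvovag]
  4 Word-Final Devoicing: [yiyvovag] → [yiyvovak]
  5 Initial Consonant Epenthesis: no change — [yiyvovak]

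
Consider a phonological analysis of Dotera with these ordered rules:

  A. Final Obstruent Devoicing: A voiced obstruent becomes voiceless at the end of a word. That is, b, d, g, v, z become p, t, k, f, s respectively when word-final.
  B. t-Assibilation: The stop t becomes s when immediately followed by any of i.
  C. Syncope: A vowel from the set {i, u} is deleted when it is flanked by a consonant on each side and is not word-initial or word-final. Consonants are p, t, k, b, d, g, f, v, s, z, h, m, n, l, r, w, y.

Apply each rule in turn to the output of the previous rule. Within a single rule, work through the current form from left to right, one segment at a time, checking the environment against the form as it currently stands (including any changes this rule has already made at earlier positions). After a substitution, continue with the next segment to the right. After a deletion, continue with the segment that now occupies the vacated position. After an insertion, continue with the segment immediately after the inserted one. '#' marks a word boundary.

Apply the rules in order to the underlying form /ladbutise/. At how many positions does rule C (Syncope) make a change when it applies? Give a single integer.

2

A Final Obstruent Devoicing: no change — [ladbutise]
B t-Assibilation: [ladbutise] → [ladbusise]
C Syncope: [ladbusise] → [ladbsse]
Rule C changed 2 position(s).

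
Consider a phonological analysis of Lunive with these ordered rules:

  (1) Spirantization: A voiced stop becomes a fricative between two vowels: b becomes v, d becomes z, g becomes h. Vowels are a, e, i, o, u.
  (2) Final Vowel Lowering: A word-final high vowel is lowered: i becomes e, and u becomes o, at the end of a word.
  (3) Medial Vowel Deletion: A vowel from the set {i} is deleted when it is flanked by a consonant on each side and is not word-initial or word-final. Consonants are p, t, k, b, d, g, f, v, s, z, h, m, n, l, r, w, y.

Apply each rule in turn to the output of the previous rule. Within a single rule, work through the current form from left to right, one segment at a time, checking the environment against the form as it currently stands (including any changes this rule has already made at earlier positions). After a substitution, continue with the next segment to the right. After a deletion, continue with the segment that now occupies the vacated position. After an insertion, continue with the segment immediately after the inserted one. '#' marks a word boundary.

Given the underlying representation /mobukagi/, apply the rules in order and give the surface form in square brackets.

(1) Spirantization: [mobukagi] → [movukahi]
(2) Final Vowel Lowering: [movukahi] → [movukahe]
(3) Medial Vowel Deletion: no change — [movukahe]

[movukahe]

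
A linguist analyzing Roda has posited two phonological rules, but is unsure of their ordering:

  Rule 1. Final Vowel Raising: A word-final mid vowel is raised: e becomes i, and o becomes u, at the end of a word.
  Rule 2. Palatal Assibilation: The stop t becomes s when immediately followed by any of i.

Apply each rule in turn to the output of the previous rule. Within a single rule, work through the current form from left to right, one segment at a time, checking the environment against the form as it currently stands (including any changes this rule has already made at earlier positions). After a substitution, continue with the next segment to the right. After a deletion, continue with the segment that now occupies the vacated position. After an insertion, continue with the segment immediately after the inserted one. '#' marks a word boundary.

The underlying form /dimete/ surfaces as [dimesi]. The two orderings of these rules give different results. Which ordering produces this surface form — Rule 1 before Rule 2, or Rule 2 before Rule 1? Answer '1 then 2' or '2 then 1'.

Order 1 then 2:
  1 Final Vowel Raising: [dimete] → [dimeti]
  2 Palatal Assibilation: [dimeti] → [dimesi]
  result: [dimesi]
Order 2 then 1:
  2 Palatal Assibilation: no change — [dimete]
  1 Final Vowel Raising: [dimete] → [dimeti]
  result: [dimeti]

1 then 2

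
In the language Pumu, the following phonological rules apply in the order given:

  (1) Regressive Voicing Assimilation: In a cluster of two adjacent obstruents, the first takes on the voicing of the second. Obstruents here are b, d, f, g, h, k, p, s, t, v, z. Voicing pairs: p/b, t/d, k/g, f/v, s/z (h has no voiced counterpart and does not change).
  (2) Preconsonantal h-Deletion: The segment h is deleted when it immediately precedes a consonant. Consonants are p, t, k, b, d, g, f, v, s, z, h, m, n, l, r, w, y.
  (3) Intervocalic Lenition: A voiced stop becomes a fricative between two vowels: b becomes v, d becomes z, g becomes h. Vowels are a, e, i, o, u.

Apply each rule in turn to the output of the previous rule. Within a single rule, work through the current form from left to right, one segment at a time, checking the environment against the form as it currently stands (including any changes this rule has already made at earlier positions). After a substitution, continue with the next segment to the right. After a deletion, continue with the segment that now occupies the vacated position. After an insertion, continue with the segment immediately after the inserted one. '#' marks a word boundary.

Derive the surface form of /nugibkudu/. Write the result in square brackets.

(1) Regressive Voicing Assimilation: [nugibkudu] → [nugipkudu]
(2) Preconsonantal h-Deletion: no change — [nugipkudu]
(3) Intervocalic Lenition: [nugipkudu] → [nuhipkuzu]

[nuhipkuzu]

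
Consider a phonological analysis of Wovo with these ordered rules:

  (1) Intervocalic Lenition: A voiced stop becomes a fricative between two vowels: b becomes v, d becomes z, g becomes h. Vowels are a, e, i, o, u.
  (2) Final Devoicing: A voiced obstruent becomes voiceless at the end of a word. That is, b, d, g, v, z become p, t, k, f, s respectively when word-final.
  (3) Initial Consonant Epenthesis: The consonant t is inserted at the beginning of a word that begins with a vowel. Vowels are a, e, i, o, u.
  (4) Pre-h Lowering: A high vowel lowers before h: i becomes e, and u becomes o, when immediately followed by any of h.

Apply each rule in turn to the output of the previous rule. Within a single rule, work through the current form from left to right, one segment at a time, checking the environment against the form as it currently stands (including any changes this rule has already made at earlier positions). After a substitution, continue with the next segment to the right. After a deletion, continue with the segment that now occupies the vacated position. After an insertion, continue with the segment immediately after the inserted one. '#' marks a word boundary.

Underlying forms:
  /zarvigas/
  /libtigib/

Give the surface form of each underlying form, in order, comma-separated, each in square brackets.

[zarvehas], [libtehip]

/zarvigas/:
  (1) Intervocalic Lenition: [zarvigas] → [zarvihas]
  (2) Final Devoicing: no change — [zarvihas]
  (3) Initial Consonant Epenthesis: no change — [zarvihas]
  (4) Pre-h Lowering: [zarvihas] → [zarvehas]
/libtigib/:
  (1) Intervocalic Lenition: [libtigib] → [libtihib]
  (2) Final Devoicing: [libtihib] → [libtihip]
  (3) Initial Consonant Epenthesis: no change — [libtihip]
  (4) Pre-h Lowering: [libtihip] → [libtehip]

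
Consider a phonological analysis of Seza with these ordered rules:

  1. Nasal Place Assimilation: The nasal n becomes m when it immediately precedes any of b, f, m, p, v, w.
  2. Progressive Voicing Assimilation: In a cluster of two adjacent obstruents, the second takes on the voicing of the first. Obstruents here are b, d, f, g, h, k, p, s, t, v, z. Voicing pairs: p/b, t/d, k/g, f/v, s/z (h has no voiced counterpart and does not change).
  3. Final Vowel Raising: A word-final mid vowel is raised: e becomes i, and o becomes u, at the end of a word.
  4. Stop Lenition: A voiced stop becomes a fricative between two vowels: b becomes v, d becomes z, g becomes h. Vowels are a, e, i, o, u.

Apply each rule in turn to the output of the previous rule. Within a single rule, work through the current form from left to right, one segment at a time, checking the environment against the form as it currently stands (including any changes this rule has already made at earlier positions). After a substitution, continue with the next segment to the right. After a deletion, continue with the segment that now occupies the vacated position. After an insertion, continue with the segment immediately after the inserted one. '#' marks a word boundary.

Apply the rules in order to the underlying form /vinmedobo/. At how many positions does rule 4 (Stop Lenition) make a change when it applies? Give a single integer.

1 Nasal Place Assimilation: [vinmedobo] → [vimmedobo]
2 Progressive Voicing Assimilation: no change — [vimmedobo]
3 Final Vowel Raising: [vimmedobo] → [vimmedobu]
4 Stop Lenition: [vimmedobu] → [vimmezovu]
Rule 4 changed 2 position(s).

2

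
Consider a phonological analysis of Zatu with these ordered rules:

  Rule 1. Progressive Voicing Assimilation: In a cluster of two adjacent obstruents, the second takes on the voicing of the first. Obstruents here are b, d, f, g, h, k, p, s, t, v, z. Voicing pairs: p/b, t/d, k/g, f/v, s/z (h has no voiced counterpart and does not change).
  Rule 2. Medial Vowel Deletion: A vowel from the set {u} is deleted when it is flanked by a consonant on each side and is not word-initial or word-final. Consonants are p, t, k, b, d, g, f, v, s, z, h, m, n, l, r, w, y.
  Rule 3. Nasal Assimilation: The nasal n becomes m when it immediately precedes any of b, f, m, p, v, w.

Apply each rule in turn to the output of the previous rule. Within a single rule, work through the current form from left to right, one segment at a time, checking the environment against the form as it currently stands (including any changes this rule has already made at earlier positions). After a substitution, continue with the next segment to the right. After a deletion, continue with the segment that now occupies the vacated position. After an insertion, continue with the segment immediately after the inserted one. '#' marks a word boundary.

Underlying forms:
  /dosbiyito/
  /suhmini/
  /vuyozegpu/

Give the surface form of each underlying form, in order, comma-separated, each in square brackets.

[dospiyito], [shmini], [vyozegbu]

/dosbiyito/:
  Rule 1 Progressive Voicing Assimilation: [dosbiyito] → [dospiyito]
  Rule 2 Medial Vowel Deletion: no change — [dospiyito]
  Rule 3 Nasal Assimilation: no change — [dospiyito]
/suhmini/:
  Rule 1 Progressive Voicing Assimilation: no change — [suhmini]
  Rule 2 Medial Vowel Deletion: [suhmini] → [shmini]
  Rule 3 Nasal Assimilation: no change — [shmini]
/vuyozegpu/:
  Rule 1 Progressive Voicing Assimilation: [vuyozegpu] → [vuyozegbu]
  Rule 2 Medial Vowel Deletion: [vuyozegbu] → [vyozegbu]
  Rule 3 Nasal Assimilation: no change — [vyozegbu]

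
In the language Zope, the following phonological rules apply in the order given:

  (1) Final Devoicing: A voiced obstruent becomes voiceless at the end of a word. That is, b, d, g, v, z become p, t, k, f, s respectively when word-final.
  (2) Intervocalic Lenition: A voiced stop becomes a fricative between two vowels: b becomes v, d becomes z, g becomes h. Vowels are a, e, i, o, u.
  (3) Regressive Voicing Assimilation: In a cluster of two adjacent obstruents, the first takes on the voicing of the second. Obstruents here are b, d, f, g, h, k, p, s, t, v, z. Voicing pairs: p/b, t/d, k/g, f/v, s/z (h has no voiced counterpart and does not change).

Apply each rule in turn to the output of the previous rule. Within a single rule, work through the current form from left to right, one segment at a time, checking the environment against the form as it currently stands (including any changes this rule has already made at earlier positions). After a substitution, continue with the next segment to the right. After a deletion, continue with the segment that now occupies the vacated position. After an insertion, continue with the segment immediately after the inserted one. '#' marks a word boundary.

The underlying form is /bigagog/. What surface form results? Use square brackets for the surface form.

[bihahok]

(1) Final Devoicing: [bigagog] → [bigagok]
(2) Intervocalic Lenition: [bigagok] → [bihahok]
(3) Regressive Voicing Assimilation: no change — [bihahok]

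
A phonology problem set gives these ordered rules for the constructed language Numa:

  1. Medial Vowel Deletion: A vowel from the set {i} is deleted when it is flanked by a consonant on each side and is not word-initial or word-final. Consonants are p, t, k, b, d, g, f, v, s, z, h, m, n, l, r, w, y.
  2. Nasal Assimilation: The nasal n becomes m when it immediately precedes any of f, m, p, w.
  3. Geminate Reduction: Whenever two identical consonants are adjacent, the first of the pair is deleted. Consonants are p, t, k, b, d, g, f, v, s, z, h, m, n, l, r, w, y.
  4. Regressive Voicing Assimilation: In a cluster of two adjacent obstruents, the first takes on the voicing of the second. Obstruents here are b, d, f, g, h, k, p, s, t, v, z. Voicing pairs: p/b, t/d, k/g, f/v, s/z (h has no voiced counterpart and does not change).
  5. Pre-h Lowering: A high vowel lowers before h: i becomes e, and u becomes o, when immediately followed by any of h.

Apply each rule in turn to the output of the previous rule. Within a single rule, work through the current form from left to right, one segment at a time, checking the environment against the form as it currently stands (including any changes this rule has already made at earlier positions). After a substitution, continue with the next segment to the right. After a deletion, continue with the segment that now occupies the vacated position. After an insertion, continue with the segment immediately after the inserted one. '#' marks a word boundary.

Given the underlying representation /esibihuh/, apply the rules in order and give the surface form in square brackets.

1 Medial Vowel Deletion: [esibihuh] → [esbhuh]
2 Nasal Assimilation: no change — [esbhuh]
3 Geminate Reduction: no change — [esbhuh]
4 Regressive Voicing Assimilation: [esbhuh] → [ezphuh]
5 Pre-h Lowering: [ezphuh] → [ezphoh]

[ezphoh]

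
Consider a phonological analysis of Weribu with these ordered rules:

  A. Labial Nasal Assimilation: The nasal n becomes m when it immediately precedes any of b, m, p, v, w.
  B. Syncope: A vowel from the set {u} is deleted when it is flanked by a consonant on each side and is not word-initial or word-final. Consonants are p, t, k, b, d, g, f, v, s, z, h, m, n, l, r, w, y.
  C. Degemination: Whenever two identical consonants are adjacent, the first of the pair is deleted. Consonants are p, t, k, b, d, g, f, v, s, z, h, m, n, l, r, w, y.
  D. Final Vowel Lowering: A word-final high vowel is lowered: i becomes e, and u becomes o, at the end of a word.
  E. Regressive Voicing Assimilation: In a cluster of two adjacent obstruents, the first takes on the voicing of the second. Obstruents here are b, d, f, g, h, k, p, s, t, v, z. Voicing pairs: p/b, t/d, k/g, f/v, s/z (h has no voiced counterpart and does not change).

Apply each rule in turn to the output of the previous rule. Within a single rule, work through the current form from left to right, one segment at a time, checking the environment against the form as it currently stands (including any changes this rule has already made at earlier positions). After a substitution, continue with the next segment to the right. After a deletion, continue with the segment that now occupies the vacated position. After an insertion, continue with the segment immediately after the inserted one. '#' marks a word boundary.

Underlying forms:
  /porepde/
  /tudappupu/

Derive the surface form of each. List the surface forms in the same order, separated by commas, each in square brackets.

/porepde/:
  A Labial Nasal Assimilation: no change — [porepde]
  B Syncope: no change — [porepde]
  C Degemination: no change — [porepde]
  D Final Vowel Lowering: no change — [porepde]
  E Regressive Voicing Assimilation: [porepde] → [porebde]
/tudappupu/:
  A Labial Nasal Assimilation: no change — [tudappupu]
  B Syncope: [tudappupu] → [tdapppu]
  C Degemination: [tdapppu] → [tdapu]
  D Final Vowel Lowering: [tdapu] → [tdapo]
  E Regressive Voicing Assimilation: [tdapo] → [ddapo]

[porebde], [ddapo]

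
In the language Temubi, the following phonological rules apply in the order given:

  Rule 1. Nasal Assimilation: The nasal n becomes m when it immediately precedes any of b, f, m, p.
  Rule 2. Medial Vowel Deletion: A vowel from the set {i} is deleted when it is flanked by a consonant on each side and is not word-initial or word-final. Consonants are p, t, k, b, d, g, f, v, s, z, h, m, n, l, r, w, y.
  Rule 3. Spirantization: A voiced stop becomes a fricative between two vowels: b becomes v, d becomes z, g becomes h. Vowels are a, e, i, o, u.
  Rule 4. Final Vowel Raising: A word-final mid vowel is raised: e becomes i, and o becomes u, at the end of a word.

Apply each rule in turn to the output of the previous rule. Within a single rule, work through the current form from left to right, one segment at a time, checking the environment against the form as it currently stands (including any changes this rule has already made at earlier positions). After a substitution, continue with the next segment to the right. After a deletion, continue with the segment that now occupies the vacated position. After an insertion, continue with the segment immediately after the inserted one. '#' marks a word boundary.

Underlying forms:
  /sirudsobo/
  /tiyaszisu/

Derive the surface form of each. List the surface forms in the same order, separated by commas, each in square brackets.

[srudsovu], [tyaszsu]

/sirudsobo/:
  Rule 1 Nasal Assimilation: no change — [sirudsobo]
  Rule 2 Medial Vowel Deletion: [sirudsobo] → [srudsobo]
  Rule 3 Spirantization: [srudsobo] → [srudsovo]
  Rule 4 Final Vowel Raising: [srudsovo] → [srudsovu]
/tiyaszisu/:
  Rule 1 Nasal Assimilation: no change — [tiyaszisu]
  Rule 2 Medial Vowel Deletion: [tiyaszisu] → [tyaszsu]
  Rule 3 Spirantization: no change — [tyaszsu]
  Rule 4 Final Vowel Raising: no change — [tyaszsu]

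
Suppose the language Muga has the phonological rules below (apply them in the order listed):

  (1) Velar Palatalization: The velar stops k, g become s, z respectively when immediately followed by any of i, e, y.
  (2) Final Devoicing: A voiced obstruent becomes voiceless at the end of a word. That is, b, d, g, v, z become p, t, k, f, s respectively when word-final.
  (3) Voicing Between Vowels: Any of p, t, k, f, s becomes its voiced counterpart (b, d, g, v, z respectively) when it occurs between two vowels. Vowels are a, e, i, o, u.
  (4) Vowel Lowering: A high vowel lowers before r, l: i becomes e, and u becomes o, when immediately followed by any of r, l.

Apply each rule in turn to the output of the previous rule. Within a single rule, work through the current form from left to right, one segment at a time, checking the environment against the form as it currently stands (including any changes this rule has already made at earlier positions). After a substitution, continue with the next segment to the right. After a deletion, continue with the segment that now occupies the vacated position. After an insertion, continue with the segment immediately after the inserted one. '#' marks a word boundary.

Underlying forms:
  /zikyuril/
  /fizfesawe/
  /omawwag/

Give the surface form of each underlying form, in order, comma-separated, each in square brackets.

/zikyuril/:
  (1) Velar Palatalization: [zikyuril] → [zisyuril]
  (2) Final Devoicing: no change — [zisyuril]
  (3) Voicing Between Vowels: no change — [zisyuril]
  (4) Vowel Lowering: [zisyuril] → [zisyorel]
/fizfesawe/:
  (1) Velar Palatalization: no change — [fizfesawe]
  (2) Final Devoicing: no change — [fizfesawe]
  (3) Voicing Between Vowels: [fizfesawe] → [fizfezawe]
  (4) Vowel Lowering: no change — [fizfezawe]
/omawwag/:
  (1) Velar Palatalization: no change — [omawwag]
  (2) Final Devoicing: [omawwag] → [omawwak]
  (3) Voicing Between Vowels: no change — [omawwak]
  (4) Vowel Lowering: no change — [omawwak]

[zisyorel], [fizfezawe], [omawwak]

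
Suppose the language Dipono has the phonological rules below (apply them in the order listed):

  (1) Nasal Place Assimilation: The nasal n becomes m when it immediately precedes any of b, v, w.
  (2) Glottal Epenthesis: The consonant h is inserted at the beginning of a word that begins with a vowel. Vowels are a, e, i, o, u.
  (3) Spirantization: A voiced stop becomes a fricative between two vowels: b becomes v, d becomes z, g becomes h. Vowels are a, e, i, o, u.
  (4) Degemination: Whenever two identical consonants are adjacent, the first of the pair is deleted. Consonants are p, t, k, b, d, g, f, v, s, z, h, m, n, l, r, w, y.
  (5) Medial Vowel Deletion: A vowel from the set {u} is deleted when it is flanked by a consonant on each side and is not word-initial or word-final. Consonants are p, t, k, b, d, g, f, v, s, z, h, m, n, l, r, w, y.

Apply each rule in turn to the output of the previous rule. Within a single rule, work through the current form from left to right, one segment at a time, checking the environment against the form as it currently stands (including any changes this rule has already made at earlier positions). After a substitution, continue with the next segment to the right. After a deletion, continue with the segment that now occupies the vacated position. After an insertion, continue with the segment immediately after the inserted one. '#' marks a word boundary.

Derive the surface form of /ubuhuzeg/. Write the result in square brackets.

(1) Nasal Place Assimilation: no change — [ubuhuzeg]
(2) Glottal Epenthesis: [ubuhuzeg] → [hubuhuzeg]
(3) Spirantization: [hubuhuzeg] → [huvuhuzeg]
(4) Degemination: no change — [huvuhuzeg]
(5) Medial Vowel Deletion: [huvuhuzeg] → [hvhzeg]

[hvhzeg]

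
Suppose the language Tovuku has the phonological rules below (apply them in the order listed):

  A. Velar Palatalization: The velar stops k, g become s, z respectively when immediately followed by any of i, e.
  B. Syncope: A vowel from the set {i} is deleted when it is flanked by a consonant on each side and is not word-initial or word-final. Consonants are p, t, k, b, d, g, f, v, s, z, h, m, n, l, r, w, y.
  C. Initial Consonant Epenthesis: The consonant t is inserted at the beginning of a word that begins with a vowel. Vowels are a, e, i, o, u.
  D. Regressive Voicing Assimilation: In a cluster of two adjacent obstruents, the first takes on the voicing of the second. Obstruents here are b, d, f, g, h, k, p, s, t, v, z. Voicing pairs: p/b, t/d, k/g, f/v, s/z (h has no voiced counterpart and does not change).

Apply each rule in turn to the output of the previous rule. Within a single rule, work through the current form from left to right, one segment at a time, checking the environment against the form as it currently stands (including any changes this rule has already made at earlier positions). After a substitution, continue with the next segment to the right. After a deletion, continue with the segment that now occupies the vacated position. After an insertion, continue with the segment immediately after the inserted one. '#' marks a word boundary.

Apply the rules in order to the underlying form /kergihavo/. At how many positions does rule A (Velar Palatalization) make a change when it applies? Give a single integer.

A Velar Palatalization: [kergihavo] → [serzihavo]
B Syncope: [serzihavo] → [serzhavo]
C Initial Consonant Epenthesis: no change — [serzhavo]
D Regressive Voicing Assimilation: [serzhavo] → [sershavo]
Rule A changed 2 position(s).

2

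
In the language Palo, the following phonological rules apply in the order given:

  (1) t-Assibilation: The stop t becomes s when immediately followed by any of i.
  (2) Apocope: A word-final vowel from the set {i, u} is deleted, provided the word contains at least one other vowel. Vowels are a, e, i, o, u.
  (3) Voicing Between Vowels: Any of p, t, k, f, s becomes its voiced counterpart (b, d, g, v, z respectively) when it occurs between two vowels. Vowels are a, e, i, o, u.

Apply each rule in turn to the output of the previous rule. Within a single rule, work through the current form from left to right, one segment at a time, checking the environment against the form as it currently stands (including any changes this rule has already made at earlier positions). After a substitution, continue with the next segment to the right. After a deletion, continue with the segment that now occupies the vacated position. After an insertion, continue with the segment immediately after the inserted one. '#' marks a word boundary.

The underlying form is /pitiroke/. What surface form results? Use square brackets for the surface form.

[piziroge]

(1) t-Assibilation: [pitiroke] → [pisiroke]
(2) Apocope: no change — [pisiroke]
(3) Voicing Between Vowels: [pisiroke] → [piziroge]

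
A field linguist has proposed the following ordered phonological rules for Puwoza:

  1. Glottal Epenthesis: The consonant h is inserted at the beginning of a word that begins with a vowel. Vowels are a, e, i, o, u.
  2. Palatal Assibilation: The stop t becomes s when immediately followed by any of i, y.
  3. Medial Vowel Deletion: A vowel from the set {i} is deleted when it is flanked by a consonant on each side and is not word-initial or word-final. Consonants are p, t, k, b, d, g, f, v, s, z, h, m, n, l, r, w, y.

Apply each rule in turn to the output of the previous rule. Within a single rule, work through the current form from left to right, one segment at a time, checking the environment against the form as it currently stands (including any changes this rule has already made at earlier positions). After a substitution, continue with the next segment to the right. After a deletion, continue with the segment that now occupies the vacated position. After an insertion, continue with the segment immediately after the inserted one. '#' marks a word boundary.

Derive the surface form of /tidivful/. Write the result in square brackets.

[sdvful]

1 Glottal Epenthesis: no change — [tidivful]
2 Palatal Assibilation: [tidivful] → [sidivful]
3 Medial Vowel Deletion: [sidivful] → [sdvful]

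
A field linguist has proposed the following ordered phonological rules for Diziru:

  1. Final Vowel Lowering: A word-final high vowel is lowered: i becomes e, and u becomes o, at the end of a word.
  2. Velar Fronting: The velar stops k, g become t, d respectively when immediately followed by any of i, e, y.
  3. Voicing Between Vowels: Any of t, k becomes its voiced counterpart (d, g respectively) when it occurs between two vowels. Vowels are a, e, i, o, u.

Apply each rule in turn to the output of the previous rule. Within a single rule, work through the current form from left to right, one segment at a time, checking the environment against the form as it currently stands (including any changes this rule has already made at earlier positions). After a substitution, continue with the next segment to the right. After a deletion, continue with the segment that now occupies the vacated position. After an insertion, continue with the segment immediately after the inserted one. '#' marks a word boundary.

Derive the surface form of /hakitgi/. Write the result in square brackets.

1 Final Vowel Lowering: [hakitgi] → [hakitge]
2 Velar Fronting: [hakitge] → [hatitde]
3 Voicing Between Vowels: [hatitde] → [haditde]

[haditde]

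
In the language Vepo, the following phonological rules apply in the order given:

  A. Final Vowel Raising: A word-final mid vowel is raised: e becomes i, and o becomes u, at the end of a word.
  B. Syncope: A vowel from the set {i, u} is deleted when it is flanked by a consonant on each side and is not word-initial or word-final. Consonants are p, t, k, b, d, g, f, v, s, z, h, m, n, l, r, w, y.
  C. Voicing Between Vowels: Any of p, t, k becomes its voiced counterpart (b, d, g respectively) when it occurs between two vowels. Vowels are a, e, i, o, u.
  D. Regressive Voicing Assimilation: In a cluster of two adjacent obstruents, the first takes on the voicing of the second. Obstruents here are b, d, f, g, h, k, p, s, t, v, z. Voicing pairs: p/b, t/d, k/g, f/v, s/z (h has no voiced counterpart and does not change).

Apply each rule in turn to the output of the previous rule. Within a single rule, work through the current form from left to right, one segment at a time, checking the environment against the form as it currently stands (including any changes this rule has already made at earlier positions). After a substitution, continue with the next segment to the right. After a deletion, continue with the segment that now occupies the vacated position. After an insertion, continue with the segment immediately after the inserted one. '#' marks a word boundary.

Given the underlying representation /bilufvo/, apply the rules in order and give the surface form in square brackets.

[blvvu]

A Final Vowel Raising: [bilufvo] → [bilufvu]
B Syncope: [bilufvu] → [blfvu]
C Voicing Between Vowels: no change — [blfvu]
D Regressive Voicing Assimilation: [blfvu] → [blvvu]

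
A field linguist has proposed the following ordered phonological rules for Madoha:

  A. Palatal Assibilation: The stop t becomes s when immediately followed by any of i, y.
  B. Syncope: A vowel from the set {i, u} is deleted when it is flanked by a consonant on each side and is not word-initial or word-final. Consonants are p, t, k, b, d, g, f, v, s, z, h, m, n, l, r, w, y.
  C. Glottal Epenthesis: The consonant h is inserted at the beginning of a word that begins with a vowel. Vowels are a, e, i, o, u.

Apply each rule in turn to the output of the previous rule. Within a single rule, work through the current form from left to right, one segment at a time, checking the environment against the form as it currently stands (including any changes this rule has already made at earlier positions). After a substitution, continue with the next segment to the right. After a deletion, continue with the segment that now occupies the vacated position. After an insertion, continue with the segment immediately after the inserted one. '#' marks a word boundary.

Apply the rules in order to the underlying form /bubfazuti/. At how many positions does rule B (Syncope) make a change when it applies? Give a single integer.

2

A Palatal Assibilation: [bubfazuti] → [bubfazusi]
B Syncope: [bubfazusi] → [bbfazsi]
C Glottal Epenthesis: no change — [bbfazsi]
Rule B changed 2 position(s).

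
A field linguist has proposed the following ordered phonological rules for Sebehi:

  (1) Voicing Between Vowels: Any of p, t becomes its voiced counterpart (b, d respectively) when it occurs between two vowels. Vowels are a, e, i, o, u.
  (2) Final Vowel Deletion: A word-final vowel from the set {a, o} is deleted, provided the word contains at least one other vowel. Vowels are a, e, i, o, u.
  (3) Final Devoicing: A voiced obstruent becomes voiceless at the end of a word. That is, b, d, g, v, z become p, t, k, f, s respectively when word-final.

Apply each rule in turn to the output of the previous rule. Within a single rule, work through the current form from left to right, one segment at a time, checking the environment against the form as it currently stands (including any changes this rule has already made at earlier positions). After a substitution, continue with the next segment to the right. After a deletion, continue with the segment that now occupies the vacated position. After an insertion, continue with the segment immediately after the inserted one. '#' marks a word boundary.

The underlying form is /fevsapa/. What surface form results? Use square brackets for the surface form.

[fevsap]

(1) Voicing Between Vowels: [fevsapa] → [fevsaba]
(2) Final Vowel Deletion: [fevsaba] → [fevsab]
(3) Final Devoicing: [fevsab] → [fevsap]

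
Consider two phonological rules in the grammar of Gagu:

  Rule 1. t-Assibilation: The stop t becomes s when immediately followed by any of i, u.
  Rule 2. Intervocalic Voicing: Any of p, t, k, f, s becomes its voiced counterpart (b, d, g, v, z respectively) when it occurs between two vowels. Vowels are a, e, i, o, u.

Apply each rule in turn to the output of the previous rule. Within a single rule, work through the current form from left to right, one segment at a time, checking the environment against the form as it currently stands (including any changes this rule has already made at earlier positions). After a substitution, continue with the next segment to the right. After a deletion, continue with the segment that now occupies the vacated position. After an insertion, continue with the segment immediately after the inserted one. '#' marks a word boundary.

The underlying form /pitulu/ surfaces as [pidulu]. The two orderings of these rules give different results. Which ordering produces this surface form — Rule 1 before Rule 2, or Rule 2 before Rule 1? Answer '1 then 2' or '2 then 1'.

2 then 1

Order 1 then 2:
  1 t-Assibilation: [pitulu] → [pisulu]
  2 Intervocalic Voicing: [pisulu] → [pizulu]
  result: [pizulu]
Order 2 then 1:
  2 Intervocalic Voicing: [pitulu] → [pidulu]
  1 t-Assibilation: no change — [pidulu]
  result: [pidulu]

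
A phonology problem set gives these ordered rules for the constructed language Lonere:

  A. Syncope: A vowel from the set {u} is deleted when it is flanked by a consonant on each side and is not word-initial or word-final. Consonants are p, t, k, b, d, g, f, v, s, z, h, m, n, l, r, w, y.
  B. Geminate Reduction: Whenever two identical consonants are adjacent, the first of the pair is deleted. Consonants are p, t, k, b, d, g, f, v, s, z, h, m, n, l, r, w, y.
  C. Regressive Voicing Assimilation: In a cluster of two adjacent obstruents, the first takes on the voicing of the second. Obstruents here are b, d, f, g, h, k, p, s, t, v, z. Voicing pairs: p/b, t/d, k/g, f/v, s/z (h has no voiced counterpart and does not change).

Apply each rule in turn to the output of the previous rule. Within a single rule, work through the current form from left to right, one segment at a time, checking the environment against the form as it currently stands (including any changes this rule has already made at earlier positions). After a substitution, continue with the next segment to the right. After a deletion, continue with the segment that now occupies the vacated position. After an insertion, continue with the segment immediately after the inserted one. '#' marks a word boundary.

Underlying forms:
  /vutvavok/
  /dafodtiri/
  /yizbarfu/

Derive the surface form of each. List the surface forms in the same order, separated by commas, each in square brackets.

[fdvavok], [dafottiri], [yizbarfu]

/vutvavok/:
  A Syncope: [vutvavok] → [vtvavok]
  B Geminate Reduction: no change — [vtvavok]
  C Regressive Voicing Assimilation: [vtvavok] → [fdvavok]
/dafodtiri/:
  A Syncope: no change — [dafodtiri]
  B Geminate Reduction: no change — [dafodtiri]
  C Regressive Voicing Assimilation: [dafodtiri] → [dafottiri]
/yizbarfu/:
  A Syncope: no change — [yizbarfu]
  B Geminate Reduction: no change — [yizbarfu]
  C Regressive Voicing Assimilation: no change — [yizbarfu]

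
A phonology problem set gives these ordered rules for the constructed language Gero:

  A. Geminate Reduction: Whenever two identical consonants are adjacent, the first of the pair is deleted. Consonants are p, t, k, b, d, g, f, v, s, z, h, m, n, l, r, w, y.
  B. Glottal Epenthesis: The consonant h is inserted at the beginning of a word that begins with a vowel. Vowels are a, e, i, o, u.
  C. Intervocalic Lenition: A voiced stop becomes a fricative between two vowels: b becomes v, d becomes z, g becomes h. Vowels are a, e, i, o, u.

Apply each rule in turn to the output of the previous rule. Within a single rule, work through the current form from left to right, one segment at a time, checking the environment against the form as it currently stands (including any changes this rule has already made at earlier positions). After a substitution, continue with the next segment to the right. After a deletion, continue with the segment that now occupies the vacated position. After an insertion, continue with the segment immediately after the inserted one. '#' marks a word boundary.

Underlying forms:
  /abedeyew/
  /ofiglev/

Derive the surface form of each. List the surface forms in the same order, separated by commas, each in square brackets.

[havezeyew], [hofiglev]

/abedeyew/:
  A Geminate Reduction: no change — [abedeyew]
  B Glottal Epenthesis: [abedeyew] → [habedeyew]
  C Intervocalic Lenition: [habedeyew] → [havezeyew]
/ofiglev/:
  A Geminate Reduction: no change — [ofiglev]
  B Glottal Epenthesis: [ofiglev] → [hofiglev]
  C Intervocalic Lenition: no change — [hofiglev]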